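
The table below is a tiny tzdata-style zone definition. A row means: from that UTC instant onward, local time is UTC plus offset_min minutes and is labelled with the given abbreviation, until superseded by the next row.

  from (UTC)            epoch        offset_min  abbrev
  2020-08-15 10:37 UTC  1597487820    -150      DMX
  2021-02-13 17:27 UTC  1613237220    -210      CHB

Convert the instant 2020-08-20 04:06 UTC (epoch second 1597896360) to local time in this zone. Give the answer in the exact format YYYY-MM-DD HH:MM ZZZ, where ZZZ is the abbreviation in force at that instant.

2020-08-20 01:36 DMX

Query: 2020-08-20 04:06 UTC
Rule 1/2 (DMX, -02:30): 2020-08-15 10:37 UTC ≤ query < 2021-02-13 17:27 UTC
4·60 + 6 - 150 = 96 min
96 = 0·1440 + 96; 96 = 1·60 + 36 → 01:36, same day
→ 2020-08-20 01:36 DMX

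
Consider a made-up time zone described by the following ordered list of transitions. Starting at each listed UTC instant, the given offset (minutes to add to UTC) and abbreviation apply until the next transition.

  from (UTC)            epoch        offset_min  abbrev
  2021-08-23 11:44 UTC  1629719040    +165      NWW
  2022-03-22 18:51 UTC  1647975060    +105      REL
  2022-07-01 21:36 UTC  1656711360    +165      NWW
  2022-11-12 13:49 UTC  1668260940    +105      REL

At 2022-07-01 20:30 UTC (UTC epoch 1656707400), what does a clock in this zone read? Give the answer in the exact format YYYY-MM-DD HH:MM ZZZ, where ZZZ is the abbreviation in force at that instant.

Query: 2022-07-01 20:30 UTC
Rule 2/4 (REL, +01:45): 2022-03-22 18:51 UTC ≤ query < 2022-07-01 21:36 UTC
20·60 + 30 + 105 = 1335 min
1335 = 0·1440 + 1335; 1335 = 22·60 + 15 → 22:15, same day
→ 2022-07-01 22:15 REL

2022-07-01 22:15 REL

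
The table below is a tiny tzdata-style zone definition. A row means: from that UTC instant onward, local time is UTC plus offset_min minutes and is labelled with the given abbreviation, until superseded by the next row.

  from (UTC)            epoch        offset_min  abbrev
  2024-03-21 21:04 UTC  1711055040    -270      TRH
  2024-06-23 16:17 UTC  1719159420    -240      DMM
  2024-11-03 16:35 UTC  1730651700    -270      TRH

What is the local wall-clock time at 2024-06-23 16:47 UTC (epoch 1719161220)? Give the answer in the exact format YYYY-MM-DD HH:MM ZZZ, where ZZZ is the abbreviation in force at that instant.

Query: 2024-06-23 16:47 UTC
Rule 2/3 (DMM, -04:00): 2024-06-23 16:17 UTC ≤ query < 2024-11-03 16:35 UTC
16·60 + 47 - 240 = 767 min
767 = 0·1440 + 767; 767 = 12·60 + 47 → 12:47, same day
→ 2024-06-23 12:47 DMM

2024-06-23 12:47 DMM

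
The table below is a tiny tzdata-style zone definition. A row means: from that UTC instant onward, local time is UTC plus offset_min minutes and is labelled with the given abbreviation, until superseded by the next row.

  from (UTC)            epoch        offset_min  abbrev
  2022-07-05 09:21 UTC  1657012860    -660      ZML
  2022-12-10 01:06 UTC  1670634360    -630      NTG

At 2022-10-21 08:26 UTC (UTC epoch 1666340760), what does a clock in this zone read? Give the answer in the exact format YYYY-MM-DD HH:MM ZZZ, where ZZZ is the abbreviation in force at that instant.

Query: 2022-10-21 08:26 UTC
Rule 1/2 (ZML, -11:00): 2022-07-05 09:21 UTC ≤ query < 2022-12-10 01:06 UTC
8·60 + 26 - 660 = -154 min
-154 = -1·1440 + 1286; 1286 = 21·60 + 26 → 21:26, 2022-10-21 - 1 day = 2022-10-20
→ 2022-10-20 21:26 ZML

2022-10-20 21:26 ZML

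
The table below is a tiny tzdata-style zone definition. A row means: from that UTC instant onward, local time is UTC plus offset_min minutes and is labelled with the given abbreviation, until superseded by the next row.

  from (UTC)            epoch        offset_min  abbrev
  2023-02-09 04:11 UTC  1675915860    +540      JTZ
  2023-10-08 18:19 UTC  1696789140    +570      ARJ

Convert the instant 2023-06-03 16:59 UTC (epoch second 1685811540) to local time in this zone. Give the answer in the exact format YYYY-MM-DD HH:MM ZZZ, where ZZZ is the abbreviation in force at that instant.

Query: 2023-06-03 16:59 UTC
Rule 1/2 (JTZ, +09:00): 2023-02-09 04:11 UTC ≤ query < 2023-10-08 18:19 UTC
16·60 + 59 + 540 = 1559 min
1559 = 1·1440 + 119; 119 = 1·60 + 59 → 01:59, 2023-06-03 + 1 day = 2023-06-04
→ 2023-06-04 01:59 JTZ

2023-06-04 01:59 JTZ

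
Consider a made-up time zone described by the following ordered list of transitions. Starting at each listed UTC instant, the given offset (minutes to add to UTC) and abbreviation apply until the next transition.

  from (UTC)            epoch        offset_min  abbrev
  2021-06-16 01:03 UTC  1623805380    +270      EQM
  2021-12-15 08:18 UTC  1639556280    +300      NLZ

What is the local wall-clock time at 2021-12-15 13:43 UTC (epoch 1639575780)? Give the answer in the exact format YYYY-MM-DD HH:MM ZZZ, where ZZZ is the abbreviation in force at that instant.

Query: 2021-12-15 13:43 UTC
Rule 2/2 (NLZ, +05:00): 2021-12-15 08:18 UTC ≤ query < +∞
13·60 + 43 + 300 = 1123 min
1123 = 0·1440 + 1123; 1123 = 18·60 + 43 → 18:43, same day
→ 2021-12-15 18:43 NLZ

2021-12-15 18:43 NLZ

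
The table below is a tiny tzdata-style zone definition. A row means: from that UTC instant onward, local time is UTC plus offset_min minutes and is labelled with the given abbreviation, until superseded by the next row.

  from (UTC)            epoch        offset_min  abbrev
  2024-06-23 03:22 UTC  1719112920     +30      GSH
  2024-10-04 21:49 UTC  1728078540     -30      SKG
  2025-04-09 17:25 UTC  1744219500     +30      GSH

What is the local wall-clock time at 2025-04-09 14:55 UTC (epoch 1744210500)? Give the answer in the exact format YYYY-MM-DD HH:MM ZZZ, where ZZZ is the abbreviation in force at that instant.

2025-04-09 14:25 SKG

Query: 2025-04-09 14:55 UTC
Rule 2/3 (SKG, -00:30): 2024-10-04 21:49 UTC ≤ query < 2025-04-09 17:25 UTC
14·60 + 55 - 30 = 865 min
865 = 0·1440 + 865; 865 = 14·60 + 25 → 14:25, same day
→ 2025-04-09 14:25 SKG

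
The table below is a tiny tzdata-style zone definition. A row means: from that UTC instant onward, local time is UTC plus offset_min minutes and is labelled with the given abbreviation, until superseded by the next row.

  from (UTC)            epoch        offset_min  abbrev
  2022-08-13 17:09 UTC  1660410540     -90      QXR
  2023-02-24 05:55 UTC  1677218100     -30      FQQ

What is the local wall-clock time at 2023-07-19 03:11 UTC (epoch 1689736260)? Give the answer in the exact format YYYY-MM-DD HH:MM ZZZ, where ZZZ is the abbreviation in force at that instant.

Query: 2023-07-19 03:11 UTC
Rule 2/2 (FQQ, -00:30): 2023-02-24 05:55 UTC ≤ query < +∞
3·60 + 11 - 30 = 161 min
161 = 0·1440 + 161; 161 = 2·60 + 41 → 02:41, same day
→ 2023-07-19 02:41 FQQ

2023-07-19 02:41 FQQ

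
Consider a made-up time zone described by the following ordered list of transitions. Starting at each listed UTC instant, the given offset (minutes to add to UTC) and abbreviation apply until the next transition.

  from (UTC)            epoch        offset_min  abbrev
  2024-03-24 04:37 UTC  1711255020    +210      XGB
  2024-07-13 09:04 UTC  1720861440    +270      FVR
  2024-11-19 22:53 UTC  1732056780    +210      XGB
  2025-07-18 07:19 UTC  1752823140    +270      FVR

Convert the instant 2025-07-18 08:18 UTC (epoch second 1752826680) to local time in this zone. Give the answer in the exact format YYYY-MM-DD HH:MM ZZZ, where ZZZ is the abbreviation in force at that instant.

2025-07-18 12:48 FVR

Query: 2025-07-18 08:18 UTC
Rule 4/4 (FVR, +04:30): 2025-07-18 07:19 UTC ≤ query < +∞
8·60 + 18 + 270 = 768 min
768 = 0·1440 + 768; 768 = 12·60 + 48 → 12:48, same day
→ 2025-07-18 12:48 FVR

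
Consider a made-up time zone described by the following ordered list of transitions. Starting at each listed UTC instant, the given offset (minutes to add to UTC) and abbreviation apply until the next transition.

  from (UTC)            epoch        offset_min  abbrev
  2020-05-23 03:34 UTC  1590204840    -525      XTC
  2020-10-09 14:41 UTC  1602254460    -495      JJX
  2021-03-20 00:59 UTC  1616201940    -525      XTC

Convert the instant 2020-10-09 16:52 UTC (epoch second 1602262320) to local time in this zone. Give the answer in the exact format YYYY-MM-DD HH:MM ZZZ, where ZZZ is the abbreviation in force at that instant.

Query: 2020-10-09 16:52 UTC
Rule 2/3 (JJX, -08:15): 2020-10-09 14:41 UTC ≤ query < 2021-03-20 00:59 UTC
16·60 + 52 - 495 = 517 min
517 = 0·1440 + 517; 517 = 8·60 + 37 → 08:37, same day
→ 2020-10-09 08:37 JJX

2020-10-09 08:37 JJX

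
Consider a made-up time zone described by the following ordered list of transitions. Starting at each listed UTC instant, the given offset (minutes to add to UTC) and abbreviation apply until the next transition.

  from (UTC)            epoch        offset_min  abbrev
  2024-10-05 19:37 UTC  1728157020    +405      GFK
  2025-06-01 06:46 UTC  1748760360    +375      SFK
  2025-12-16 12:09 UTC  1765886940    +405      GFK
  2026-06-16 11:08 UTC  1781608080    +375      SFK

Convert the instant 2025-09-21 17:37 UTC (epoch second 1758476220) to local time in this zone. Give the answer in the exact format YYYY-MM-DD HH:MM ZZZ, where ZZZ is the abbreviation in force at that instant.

Query: 2025-09-21 17:37 UTC
Rule 2/4 (SFK, +06:15): 2025-06-01 06:46 UTC ≤ query < 2025-12-16 12:09 UTC
17·60 + 37 + 375 = 1432 min
1432 = 0·1440 + 1432; 1432 = 23·60 + 52 → 23:52, same day
→ 2025-09-21 23:52 SFK

2025-09-21 23:52 SFK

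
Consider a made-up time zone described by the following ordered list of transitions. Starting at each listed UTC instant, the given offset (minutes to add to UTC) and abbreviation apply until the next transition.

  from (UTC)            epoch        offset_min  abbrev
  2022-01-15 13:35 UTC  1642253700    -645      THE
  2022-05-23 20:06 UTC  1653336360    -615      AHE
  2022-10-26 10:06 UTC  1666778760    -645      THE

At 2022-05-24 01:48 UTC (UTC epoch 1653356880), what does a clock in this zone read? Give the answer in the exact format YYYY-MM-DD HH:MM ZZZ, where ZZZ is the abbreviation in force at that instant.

2022-05-23 15:33 AHE

Query: 2022-05-24 01:48 UTC
Rule 2/3 (AHE, -10:15): 2022-05-23 20:06 UTC ≤ query < 2022-10-26 10:06 UTC
1·60 + 48 - 615 = -507 min
-507 = -1·1440 + 933; 933 = 15·60 + 33 → 15:33, 2022-05-24 - 1 day = 2022-05-23
→ 2022-05-23 15:33 AHE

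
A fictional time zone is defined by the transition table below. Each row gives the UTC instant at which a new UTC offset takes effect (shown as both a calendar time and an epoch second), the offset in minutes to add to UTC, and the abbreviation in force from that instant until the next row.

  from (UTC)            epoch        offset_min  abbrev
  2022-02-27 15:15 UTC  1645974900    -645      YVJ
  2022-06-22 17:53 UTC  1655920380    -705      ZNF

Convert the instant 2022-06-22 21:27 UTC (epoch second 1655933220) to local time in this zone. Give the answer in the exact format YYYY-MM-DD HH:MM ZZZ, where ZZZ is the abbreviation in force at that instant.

Query: 2022-06-22 21:27 UTC
Rule 2/2 (ZNF, -11:45): 2022-06-22 17:53 UTC ≤ query < +∞
21·60 + 27 - 705 = 582 min
582 = 0·1440 + 582; 582 = 9·60 + 42 → 09:42, same day
→ 2022-06-22 09:42 ZNF

2022-06-22 09:42 ZNF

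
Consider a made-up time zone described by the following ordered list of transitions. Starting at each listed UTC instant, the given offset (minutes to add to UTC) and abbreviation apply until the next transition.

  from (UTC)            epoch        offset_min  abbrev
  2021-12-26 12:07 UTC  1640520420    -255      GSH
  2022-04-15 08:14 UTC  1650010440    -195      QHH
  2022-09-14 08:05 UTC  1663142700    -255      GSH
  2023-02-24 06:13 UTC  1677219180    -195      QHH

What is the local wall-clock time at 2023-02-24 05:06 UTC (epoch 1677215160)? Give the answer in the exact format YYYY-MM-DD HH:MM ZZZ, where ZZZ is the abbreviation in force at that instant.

Query: 2023-02-24 05:06 UTC
Rule 3/4 (GSH, -04:15): 2022-09-14 08:05 UTC ≤ query < 2023-02-24 06:13 UTC
5·60 + 6 - 255 = 51 min
51 = 0·1440 + 51; 51 = 0·60 + 51 → 00:51, same day
→ 2023-02-24 00:51 GSH

2023-02-24 00:51 GSH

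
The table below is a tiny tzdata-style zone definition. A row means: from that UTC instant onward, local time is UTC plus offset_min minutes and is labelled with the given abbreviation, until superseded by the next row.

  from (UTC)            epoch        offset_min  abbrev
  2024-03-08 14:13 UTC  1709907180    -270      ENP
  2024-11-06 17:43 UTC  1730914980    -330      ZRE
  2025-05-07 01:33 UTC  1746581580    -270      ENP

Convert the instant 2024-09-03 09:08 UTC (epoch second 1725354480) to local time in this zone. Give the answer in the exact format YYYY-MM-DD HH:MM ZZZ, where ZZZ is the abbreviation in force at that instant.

Query: 2024-09-03 09:08 UTC
Rule 1/3 (ENP, -04:30): 2024-03-08 14:13 UTC ≤ query < 2024-11-06 17:43 UTC
9·60 + 8 - 270 = 278 min
278 = 0·1440 + 278; 278 = 4·60 + 38 → 04:38, same day
→ 2024-09-03 04:38 ENP

2024-09-03 04:38 ENP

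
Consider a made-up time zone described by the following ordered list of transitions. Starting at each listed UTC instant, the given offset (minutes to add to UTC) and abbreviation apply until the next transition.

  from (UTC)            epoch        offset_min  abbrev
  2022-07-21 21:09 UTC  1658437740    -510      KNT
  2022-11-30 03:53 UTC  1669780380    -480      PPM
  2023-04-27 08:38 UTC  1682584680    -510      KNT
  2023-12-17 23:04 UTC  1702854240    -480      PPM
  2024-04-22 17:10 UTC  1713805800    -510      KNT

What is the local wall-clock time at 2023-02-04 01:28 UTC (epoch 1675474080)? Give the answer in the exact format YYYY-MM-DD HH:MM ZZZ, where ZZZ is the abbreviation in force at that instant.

Query: 2023-02-04 01:28 UTC
Rule 2/5 (PPM, -08:00): 2022-11-30 03:53 UTC ≤ query < 2023-04-27 08:38 UTC
1·60 + 28 - 480 = -392 min
-392 = -1·1440 + 1048; 1048 = 17·60 + 28 → 17:28, 2023-02-04 - 1 day = 2023-02-03
→ 2023-02-03 17:28 PPM

2023-02-03 17:28 PPM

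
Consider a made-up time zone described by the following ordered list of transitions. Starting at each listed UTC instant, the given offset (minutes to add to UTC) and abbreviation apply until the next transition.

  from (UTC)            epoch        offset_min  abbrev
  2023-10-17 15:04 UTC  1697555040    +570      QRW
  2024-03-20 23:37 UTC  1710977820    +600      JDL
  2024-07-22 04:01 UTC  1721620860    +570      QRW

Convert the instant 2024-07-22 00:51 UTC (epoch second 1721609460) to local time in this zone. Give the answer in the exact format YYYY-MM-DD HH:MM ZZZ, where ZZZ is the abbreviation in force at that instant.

2024-07-22 10:51 JDL

Query: 2024-07-22 00:51 UTC
Rule 2/3 (JDL, +10:00): 2024-03-20 23:37 UTC ≤ query < 2024-07-22 04:01 UTC
0·60 + 51 + 600 = 651 min
651 = 0·1440 + 651; 651 = 10·60 + 51 → 10:51, same day
→ 2024-07-22 10:51 JDL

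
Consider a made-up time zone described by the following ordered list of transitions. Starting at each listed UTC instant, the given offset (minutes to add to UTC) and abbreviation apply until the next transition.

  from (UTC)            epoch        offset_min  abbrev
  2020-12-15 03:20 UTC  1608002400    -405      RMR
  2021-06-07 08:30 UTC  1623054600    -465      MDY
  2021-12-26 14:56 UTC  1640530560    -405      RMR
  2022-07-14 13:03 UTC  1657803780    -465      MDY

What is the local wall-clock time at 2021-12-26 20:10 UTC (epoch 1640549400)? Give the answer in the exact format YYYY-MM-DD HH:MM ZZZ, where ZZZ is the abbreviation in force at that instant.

2021-12-26 13:25 RMR

Query: 2021-12-26 20:10 UTC
Rule 3/4 (RMR, -06:45): 2021-12-26 14:56 UTC ≤ query < 2022-07-14 13:03 UTC
20·60 + 10 - 405 = 805 min
805 = 0·1440 + 805; 805 = 13·60 + 25 → 13:25, same day
→ 2021-12-26 13:25 RMR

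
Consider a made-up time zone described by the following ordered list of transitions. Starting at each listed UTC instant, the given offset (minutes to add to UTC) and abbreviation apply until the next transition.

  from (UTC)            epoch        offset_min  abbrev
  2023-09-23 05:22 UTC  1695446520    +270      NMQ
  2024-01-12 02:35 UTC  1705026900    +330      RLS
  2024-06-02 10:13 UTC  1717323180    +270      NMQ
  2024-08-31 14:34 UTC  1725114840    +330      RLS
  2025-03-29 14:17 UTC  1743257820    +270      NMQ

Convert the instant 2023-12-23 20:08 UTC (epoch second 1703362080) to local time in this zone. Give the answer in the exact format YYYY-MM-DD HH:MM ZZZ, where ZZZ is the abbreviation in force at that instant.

2023-12-24 00:38 NMQ

Query: 2023-12-23 20:08 UTC
Rule 1/5 (NMQ, +04:30): 2023-09-23 05:22 UTC ≤ query < 2024-01-12 02:35 UTC
20·60 + 8 + 270 = 1478 min
1478 = 1·1440 + 38; 38 = 0·60 + 38 → 00:38, 2023-12-23 + 1 day = 2023-12-24
→ 2023-12-24 00:38 NMQ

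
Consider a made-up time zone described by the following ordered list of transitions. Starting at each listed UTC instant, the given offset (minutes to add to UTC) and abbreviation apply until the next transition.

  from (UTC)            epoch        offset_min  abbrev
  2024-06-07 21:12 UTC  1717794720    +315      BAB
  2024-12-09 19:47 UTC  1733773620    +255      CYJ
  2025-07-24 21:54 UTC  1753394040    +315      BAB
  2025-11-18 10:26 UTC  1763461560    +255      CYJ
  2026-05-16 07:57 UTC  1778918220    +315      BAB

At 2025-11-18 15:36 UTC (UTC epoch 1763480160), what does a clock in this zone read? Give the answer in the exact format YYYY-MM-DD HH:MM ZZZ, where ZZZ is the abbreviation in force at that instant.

Query: 2025-11-18 15:36 UTC
Rule 4/5 (CYJ, +04:15): 2025-11-18 10:26 UTC ≤ query < 2026-05-16 07:57 UTC
15·60 + 36 + 255 = 1191 min
1191 = 0·1440 + 1191; 1191 = 19·60 + 51 → 19:51, same day
→ 2025-11-18 19:51 CYJ

2025-11-18 19:51 CYJ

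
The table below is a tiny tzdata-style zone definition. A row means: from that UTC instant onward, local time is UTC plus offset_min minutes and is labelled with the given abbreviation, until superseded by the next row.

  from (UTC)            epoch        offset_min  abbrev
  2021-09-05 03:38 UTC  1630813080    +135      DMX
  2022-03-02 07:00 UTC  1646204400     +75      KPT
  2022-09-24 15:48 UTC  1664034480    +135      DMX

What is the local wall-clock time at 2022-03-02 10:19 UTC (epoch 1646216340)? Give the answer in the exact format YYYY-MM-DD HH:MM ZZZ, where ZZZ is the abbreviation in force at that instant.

2022-03-02 11:34 KPT

Query: 2022-03-02 10:19 UTC
Rule 2/3 (KPT, +01:15): 2022-03-02 07:00 UTC ≤ query < 2022-09-24 15:48 UTC
10·60 + 19 + 75 = 694 min
694 = 0·1440 + 694; 694 = 11·60 + 34 → 11:34, same day
→ 2022-03-02 11:34 KPT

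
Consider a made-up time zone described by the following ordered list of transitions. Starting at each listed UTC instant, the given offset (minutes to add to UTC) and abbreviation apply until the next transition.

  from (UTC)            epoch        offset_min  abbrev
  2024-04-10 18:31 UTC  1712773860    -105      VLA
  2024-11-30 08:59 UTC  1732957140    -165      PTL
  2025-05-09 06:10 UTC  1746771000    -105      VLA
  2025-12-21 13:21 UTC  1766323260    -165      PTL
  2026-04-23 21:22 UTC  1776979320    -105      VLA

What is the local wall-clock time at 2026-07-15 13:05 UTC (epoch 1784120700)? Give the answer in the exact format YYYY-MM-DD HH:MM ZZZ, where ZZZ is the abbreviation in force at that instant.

Query: 2026-07-15 13:05 UTC
Rule 5/5 (VLA, -01:45): 2026-04-23 21:22 UTC ≤ query < +∞
13·60 + 5 - 105 = 680 min
680 = 0·1440 + 680; 680 = 11·60 + 20 → 11:20, same day
→ 2026-07-15 11:20 VLA

2026-07-15 11:20 VLA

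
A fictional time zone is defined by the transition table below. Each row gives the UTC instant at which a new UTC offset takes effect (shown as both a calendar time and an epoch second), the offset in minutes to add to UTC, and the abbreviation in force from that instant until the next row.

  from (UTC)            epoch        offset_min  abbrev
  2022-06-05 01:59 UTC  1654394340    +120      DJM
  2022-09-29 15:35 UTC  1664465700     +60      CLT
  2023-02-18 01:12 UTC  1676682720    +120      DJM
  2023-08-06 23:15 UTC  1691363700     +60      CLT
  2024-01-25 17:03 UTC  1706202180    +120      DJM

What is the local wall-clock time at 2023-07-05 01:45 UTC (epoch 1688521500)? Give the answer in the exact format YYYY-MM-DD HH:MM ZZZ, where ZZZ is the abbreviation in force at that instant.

Query: 2023-07-05 01:45 UTC
Rule 3/5 (DJM, +02:00): 2023-02-18 01:12 UTC ≤ query < 2023-08-06 23:15 UTC
1·60 + 45 + 120 = 225 min
225 = 0·1440 + 225; 225 = 3·60 + 45 → 03:45, same day
→ 2023-07-05 03:45 DJM

2023-07-05 03:45 DJM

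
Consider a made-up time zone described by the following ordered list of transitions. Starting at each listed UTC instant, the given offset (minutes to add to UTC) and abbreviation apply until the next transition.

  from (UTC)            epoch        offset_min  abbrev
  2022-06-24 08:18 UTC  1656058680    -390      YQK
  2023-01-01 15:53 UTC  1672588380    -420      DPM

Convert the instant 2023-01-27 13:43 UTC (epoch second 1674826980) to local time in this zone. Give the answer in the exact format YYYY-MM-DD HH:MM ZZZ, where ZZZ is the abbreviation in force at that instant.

Query: 2023-01-27 13:43 UTC
Rule 2/2 (DPM, -07:00): 2023-01-01 15:53 UTC ≤ query < +∞
13·60 + 43 - 420 = 403 min
403 = 0·1440 + 403; 403 = 6·60 + 43 → 06:43, same day
→ 2023-01-27 06:43 DPM

2023-01-27 06:43 DPM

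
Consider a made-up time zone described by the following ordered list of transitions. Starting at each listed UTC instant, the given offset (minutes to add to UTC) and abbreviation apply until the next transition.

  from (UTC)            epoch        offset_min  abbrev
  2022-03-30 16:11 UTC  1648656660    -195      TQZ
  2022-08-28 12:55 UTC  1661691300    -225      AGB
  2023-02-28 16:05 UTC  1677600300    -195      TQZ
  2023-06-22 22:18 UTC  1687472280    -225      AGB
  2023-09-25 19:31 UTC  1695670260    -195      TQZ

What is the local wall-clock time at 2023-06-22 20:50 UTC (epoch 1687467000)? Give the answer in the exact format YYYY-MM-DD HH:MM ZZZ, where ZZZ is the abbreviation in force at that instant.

2023-06-22 17:35 TQZ

Query: 2023-06-22 20:50 UTC
Rule 3/5 (TQZ, -03:15): 2023-02-28 16:05 UTC ≤ query < 2023-06-22 22:18 UTC
20·60 + 50 - 195 = 1055 min
1055 = 0·1440 + 1055; 1055 = 17·60 + 35 → 17:35, same day
→ 2023-06-22 17:35 TQZ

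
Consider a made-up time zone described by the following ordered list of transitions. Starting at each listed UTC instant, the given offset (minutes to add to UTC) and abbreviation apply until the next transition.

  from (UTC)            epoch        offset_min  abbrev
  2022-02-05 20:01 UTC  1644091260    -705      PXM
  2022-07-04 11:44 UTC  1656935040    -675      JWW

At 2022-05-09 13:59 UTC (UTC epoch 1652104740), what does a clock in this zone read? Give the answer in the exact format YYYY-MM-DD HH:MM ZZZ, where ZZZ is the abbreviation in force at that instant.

Query: 2022-05-09 13:59 UTC
Rule 1/2 (PXM, -11:45): 2022-02-05 20:01 UTC ≤ query < 2022-07-04 11:44 UTC
13·60 + 59 - 705 = 134 min
134 = 0·1440 + 134; 134 = 2·60 + 14 → 02:14, same day
→ 2022-05-09 02:14 PXM

2022-05-09 02:14 PXM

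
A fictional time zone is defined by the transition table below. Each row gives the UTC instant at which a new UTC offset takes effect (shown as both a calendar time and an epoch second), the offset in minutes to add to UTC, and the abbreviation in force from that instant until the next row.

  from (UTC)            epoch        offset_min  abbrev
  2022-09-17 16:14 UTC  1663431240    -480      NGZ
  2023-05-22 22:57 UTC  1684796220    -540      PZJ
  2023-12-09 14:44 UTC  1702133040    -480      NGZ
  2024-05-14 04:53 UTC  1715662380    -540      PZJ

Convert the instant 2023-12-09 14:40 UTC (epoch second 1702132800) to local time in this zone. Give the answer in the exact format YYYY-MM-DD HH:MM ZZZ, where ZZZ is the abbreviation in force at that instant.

Query: 2023-12-09 14:40 UTC
Rule 2/4 (PZJ, -09:00): 2023-05-22 22:57 UTC ≤ query < 2023-12-09 14:44 UTC
14·60 + 40 - 540 = 340 min
340 = 0·1440 + 340; 340 = 5·60 + 40 → 05:40, same day
→ 2023-12-09 05:40 PZJ

2023-12-09 05:40 PZJ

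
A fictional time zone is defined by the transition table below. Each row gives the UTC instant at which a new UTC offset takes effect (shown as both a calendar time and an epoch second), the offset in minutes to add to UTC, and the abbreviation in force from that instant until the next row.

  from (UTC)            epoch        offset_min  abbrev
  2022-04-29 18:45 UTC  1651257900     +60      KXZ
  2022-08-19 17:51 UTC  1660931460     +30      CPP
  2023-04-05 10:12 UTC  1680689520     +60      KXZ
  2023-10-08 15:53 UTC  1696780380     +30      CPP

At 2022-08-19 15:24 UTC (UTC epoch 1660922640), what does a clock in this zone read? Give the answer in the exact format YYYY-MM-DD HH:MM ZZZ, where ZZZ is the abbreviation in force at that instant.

Query: 2022-08-19 15:24 UTC
Rule 1/4 (KXZ, +01:00): 2022-04-29 18:45 UTC ≤ query < 2022-08-19 17:51 UTC
15·60 + 24 + 60 = 984 min
984 = 0·1440 + 984; 984 = 16·60 + 24 → 16:24, same day
→ 2022-08-19 16:24 KXZ

2022-08-19 16:24 KXZ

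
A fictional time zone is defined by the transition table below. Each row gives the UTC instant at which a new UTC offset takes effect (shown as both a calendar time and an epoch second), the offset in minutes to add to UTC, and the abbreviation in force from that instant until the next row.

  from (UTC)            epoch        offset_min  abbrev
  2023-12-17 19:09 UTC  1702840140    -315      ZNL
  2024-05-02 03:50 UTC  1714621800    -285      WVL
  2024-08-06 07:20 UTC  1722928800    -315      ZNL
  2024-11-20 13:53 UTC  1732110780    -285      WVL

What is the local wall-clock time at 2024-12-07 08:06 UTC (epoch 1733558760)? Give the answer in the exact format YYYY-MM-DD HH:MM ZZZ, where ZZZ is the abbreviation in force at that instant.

2024-12-07 03:21 WVL

Query: 2024-12-07 08:06 UTC
Rule 4/4 (WVL, -04:45): 2024-11-20 13:53 UTC ≤ query < +∞
8·60 + 6 - 285 = 201 min
201 = 0·1440 + 201; 201 = 3·60 + 21 → 03:21, same day
→ 2024-12-07 03:21 WVL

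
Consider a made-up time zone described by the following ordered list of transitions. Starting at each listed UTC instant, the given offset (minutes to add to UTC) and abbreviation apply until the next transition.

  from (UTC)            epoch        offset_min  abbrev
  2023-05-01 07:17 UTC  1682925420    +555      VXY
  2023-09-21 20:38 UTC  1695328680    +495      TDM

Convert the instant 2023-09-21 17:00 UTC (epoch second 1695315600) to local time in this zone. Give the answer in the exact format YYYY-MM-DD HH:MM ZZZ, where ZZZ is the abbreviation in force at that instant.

2023-09-22 02:15 VXY

Query: 2023-09-21 17:00 UTC
Rule 1/2 (VXY, +09:15): 2023-05-01 07:17 UTC ≤ query < 2023-09-21 20:38 UTC
17·60 + 0 + 555 = 1575 min
1575 = 1·1440 + 135; 135 = 2·60 + 15 → 02:15, 2023-09-21 + 1 day = 2023-09-22
→ 2023-09-22 02:15 VXY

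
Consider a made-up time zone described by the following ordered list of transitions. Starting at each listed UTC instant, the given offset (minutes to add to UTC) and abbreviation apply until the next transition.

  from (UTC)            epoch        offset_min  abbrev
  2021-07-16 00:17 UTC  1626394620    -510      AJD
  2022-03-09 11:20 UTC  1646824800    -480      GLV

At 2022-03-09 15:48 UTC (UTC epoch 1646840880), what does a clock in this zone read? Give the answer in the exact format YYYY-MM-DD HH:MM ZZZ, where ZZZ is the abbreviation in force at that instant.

2022-03-09 07:48 GLV

Query: 2022-03-09 15:48 UTC
Rule 2/2 (GLV, -08:00): 2022-03-09 11:20 UTC ≤ query < +∞
15·60 + 48 - 480 = 468 min
468 = 0·1440 + 468; 468 = 7·60 + 48 → 07:48, same day
→ 2022-03-09 07:48 GLV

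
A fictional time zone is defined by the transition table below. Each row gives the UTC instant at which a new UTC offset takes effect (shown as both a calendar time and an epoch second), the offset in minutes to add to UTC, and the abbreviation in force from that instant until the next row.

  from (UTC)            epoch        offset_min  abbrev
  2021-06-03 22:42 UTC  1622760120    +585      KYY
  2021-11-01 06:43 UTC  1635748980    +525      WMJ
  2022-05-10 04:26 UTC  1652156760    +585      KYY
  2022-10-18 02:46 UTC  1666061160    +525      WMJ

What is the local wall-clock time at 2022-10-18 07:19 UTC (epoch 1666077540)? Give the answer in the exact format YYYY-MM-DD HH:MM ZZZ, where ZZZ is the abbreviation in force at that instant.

Query: 2022-10-18 07:19 UTC
Rule 4/4 (WMJ, +08:45): 2022-10-18 02:46 UTC ≤ query < +∞
7·60 + 19 + 525 = 964 min
964 = 0·1440 + 964; 964 = 16·60 + 4 → 16:04, same day
→ 2022-10-18 16:04 WMJ

2022-10-18 16:04 WMJ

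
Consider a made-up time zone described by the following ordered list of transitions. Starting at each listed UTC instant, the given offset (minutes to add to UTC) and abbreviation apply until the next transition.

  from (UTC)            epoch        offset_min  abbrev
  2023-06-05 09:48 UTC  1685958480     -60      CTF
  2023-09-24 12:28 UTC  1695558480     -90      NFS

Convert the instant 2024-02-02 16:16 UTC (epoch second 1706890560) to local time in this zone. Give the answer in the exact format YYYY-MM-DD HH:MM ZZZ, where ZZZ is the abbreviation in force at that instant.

2024-02-02 14:46 NFS

Query: 2024-02-02 16:16 UTC
Rule 2/2 (NFS, -01:30): 2023-09-24 12:28 UTC ≤ query < +∞
16·60 + 16 - 90 = 886 min
886 = 0·1440 + 886; 886 = 14·60 + 46 → 14:46, same day
→ 2024-02-02 14:46 NFS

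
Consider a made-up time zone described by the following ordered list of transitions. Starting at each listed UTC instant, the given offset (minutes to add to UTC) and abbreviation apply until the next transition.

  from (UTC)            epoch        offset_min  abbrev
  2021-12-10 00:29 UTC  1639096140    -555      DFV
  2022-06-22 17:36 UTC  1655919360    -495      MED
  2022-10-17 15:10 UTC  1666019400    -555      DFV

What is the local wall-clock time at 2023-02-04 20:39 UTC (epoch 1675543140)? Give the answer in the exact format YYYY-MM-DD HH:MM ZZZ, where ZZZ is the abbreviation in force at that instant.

Query: 2023-02-04 20:39 UTC
Rule 3/3 (DFV, -09:15): 2022-10-17 15:10 UTC ≤ query < +∞
20·60 + 39 - 555 = 684 min
684 = 0·1440 + 684; 684 = 11·60 + 24 → 11:24, same day
→ 2023-02-04 11:24 DFV

2023-02-04 11:24 DFV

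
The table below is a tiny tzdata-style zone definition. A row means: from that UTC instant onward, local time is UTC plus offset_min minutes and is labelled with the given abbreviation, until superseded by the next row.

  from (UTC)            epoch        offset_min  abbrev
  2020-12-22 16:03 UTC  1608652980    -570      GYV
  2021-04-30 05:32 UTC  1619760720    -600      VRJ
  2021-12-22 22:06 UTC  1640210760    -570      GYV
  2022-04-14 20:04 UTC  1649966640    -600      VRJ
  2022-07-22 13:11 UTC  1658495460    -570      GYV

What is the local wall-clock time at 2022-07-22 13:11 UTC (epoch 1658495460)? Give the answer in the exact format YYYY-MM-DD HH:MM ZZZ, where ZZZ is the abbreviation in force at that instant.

2022-07-22 03:41 GYV

Query: 2022-07-22 13:11 UTC
Rule 5/5 (GYV, -09:30): 2022-07-22 13:11 UTC ≤ query < +∞
13·60 + 11 - 570 = 221 min
221 = 0·1440 + 221; 221 = 3·60 + 41 → 03:41, same day
→ 2022-07-22 03:41 GYV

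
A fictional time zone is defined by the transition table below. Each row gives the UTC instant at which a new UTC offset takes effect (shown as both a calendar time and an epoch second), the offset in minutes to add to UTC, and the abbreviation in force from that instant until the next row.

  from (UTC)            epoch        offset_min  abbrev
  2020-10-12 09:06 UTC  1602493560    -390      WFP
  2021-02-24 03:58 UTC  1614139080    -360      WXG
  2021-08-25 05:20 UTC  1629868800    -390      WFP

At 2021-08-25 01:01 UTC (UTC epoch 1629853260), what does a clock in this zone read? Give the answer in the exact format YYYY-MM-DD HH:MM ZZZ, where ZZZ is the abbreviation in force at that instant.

2021-08-24 19:01 WXG

Query: 2021-08-25 01:01 UTC
Rule 2/3 (WXG, -06:00): 2021-02-24 03:58 UTC ≤ query < 2021-08-25 05:20 UTC
1·60 + 1 - 360 = -299 min
-299 = -1·1440 + 1141; 1141 = 19·60 + 1 → 19:01, 2021-08-25 - 1 day = 2021-08-24
→ 2021-08-24 19:01 WXG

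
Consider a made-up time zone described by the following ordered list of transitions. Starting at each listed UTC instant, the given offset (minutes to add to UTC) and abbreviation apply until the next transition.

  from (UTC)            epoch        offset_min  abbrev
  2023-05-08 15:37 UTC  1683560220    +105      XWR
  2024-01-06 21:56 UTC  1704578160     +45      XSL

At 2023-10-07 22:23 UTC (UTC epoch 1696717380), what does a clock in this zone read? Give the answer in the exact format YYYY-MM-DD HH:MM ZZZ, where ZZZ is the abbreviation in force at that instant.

2023-10-08 00:08 XWR

Query: 2023-10-07 22:23 UTC
Rule 1/2 (XWR, +01:45): 2023-05-08 15:37 UTC ≤ query < 2024-01-06 21:56 UTC
22·60 + 23 + 105 = 1448 min
1448 = 1·1440 + 8; 8 = 0·60 + 8 → 00:08, 2023-10-07 + 1 day = 2023-10-08
→ 2023-10-08 00:08 XWR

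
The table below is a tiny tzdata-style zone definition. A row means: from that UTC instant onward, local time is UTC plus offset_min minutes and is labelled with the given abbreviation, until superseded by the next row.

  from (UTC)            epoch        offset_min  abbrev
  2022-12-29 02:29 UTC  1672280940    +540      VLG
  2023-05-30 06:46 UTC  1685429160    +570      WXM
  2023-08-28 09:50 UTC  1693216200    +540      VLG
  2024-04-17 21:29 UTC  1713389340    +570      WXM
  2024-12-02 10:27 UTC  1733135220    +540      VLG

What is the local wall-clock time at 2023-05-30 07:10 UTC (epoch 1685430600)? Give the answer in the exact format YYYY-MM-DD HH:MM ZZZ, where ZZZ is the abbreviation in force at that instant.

2023-05-30 16:40 WXM

Query: 2023-05-30 07:10 UTC
Rule 2/5 (WXM, +09:30): 2023-05-30 06:46 UTC ≤ query < 2023-08-28 09:50 UTC
7·60 + 10 + 570 = 1000 min
1000 = 0·1440 + 1000; 1000 = 16·60 + 40 → 16:40, same day
→ 2023-05-30 16:40 WXM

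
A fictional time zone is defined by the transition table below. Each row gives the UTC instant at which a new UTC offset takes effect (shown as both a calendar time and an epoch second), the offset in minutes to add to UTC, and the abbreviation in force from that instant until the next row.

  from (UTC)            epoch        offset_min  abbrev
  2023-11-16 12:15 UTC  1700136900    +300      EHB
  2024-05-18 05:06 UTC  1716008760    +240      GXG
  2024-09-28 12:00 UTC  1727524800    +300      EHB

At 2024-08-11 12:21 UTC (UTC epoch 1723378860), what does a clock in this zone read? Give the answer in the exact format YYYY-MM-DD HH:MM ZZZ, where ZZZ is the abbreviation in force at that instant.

Query: 2024-08-11 12:21 UTC
Rule 2/3 (GXG, +04:00): 2024-05-18 05:06 UTC ≤ query < 2024-09-28 12:00 UTC
12·60 + 21 + 240 = 981 min
981 = 0·1440 + 981; 981 = 16·60 + 21 → 16:21, same day
→ 2024-08-11 16:21 GXG

2024-08-11 16:21 GXG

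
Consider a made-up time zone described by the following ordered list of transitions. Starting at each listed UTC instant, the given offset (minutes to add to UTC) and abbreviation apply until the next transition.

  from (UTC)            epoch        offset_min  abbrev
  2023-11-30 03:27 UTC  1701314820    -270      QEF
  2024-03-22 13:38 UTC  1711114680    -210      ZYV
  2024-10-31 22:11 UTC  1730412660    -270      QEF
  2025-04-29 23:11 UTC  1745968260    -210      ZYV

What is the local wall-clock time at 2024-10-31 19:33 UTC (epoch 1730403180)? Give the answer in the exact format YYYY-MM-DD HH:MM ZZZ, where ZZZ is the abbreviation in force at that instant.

Query: 2024-10-31 19:33 UTC
Rule 2/4 (ZYV, -03:30): 2024-03-22 13:38 UTC ≤ query < 2024-10-31 22:11 UTC
19·60 + 33 - 210 = 963 min
963 = 0·1440 + 963; 963 = 16·60 + 3 → 16:03, same day
→ 2024-10-31 16:03 ZYV

2024-10-31 16:03 ZYV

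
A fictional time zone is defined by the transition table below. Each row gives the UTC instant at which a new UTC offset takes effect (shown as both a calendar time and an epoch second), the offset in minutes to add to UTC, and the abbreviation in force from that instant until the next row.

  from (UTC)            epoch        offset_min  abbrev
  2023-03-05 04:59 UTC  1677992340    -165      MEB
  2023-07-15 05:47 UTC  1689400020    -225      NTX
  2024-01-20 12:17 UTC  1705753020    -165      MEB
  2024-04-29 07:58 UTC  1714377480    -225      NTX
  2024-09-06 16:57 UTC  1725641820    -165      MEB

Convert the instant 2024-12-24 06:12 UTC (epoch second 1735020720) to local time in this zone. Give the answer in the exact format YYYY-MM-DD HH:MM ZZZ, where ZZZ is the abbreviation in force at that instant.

Query: 2024-12-24 06:12 UTC
Rule 5/5 (MEB, -02:45): 2024-09-06 16:57 UTC ≤ query < +∞
6·60 + 12 - 165 = 207 min
207 = 0·1440 + 207; 207 = 3·60 + 27 → 03:27, same day
→ 2024-12-24 03:27 MEB

2024-12-24 03:27 MEB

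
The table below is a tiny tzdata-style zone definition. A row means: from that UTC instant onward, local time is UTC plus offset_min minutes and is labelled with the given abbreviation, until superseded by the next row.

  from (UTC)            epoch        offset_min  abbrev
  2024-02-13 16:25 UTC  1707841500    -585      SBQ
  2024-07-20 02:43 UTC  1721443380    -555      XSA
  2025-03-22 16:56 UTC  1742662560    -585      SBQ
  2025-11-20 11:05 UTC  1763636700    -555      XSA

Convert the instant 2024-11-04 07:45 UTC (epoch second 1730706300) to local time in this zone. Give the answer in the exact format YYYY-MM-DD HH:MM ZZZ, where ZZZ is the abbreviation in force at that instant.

Query: 2024-11-04 07:45 UTC
Rule 2/4 (XSA, -09:15): 2024-07-20 02:43 UTC ≤ query < 2025-03-22 16:56 UTC
7·60 + 45 - 555 = -90 min
-90 = -1·1440 + 1350; 1350 = 22·60 + 30 → 22:30, 2024-11-04 - 1 day = 2024-11-03
→ 2024-11-03 22:30 XSA

2024-11-03 22:30 XSA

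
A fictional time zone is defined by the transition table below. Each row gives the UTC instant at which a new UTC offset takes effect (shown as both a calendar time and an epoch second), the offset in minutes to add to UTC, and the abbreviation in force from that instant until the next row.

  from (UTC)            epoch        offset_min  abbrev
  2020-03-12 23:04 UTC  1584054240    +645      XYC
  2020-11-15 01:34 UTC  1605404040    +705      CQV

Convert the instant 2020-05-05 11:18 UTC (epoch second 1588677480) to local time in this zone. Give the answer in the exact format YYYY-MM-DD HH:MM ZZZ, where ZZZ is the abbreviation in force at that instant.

2020-05-05 22:03 XYC

Query: 2020-05-05 11:18 UTC
Rule 1/2 (XYC, +10:45): 2020-03-12 23:04 UTC ≤ query < 2020-11-15 01:34 UTC
11·60 + 18 + 645 = 1323 min
1323 = 0·1440 + 1323; 1323 = 22·60 + 3 → 22:03, same day
→ 2020-05-05 22:03 XYC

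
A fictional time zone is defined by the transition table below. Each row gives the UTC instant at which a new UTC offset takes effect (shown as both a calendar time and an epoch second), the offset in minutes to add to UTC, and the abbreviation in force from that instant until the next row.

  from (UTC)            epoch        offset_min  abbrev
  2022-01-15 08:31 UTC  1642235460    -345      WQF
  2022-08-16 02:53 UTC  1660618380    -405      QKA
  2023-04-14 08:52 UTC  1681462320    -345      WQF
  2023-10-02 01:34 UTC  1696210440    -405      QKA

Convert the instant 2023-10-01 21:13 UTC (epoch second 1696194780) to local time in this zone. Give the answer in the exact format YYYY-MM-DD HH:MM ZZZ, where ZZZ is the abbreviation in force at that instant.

Query: 2023-10-01 21:13 UTC
Rule 3/4 (WQF, -05:45): 2023-04-14 08:52 UTC ≤ query < 2023-10-02 01:34 UTC
21·60 + 13 - 345 = 928 min
928 = 0·1440 + 928; 928 = 15·60 + 28 → 15:28, same day
→ 2023-10-01 15:28 WQF

2023-10-01 15:28 WQF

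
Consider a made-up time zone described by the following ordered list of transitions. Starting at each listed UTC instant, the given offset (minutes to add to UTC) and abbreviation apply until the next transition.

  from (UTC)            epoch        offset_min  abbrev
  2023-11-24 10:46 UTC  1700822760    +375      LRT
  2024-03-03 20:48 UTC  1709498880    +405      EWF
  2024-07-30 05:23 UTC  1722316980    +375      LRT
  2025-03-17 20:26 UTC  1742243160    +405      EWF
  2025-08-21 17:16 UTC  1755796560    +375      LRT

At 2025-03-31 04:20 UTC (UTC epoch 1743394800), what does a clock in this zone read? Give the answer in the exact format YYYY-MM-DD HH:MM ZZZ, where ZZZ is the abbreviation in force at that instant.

Query: 2025-03-31 04:20 UTC
Rule 4/5 (EWF, +06:45): 2025-03-17 20:26 UTC ≤ query < 2025-08-21 17:16 UTC
4·60 + 20 + 405 = 665 min
665 = 0·1440 + 665; 665 = 11·60 + 5 → 11:05, same day
→ 2025-03-31 11:05 EWF

2025-03-31 11:05 EWF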